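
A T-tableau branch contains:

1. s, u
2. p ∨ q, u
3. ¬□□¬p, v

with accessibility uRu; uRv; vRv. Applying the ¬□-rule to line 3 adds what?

a fresh world w with vRw, and ¬□¬p at w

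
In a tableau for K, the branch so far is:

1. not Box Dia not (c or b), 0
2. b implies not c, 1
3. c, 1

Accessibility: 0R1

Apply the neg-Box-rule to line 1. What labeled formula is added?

a fresh world 2 with 0R2, and not Dia not (c or b) at 2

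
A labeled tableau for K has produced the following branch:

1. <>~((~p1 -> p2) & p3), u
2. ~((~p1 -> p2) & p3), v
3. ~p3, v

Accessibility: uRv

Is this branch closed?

Not closed

No world carries both an atom and its negation.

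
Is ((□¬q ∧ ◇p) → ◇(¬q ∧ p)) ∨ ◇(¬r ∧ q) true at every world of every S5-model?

Valid

Tableau for the negation ¬(((□¬q ∧ ◇p) → ◇(¬q ∧ p)) ∨ ◇(¬r ∧ q)):
1. ¬(((□¬q ∧ ◇p) → ◇(¬q ∧ p)) ∨ ◇(¬r ∧ q)), 0
2. ¬((□¬q ∧ ◇p) → ◇(¬q ∧ p)), 0
3. ¬◇(¬r ∧ q), 0
4. □¬q ∧ ◇p, 0
5. ¬◇(¬q ∧ p), 0
6. □¬q, 0
7. ◇p, 0
8. ¬(¬r ∧ q), 0
9. ¬(¬q ∧ p), 0
10. ¬q, 0
11. ¬p, 0
12. p, 1
13. ¬(¬r ∧ q), 1
14. ¬(¬q ∧ p), 1
15. ¬q, 1
16. ¬p, 1
Accessibility: 0R0, 0R1, 1R0, 1R1
Branch closes: p and ¬p both at 1.
All branches of the negation close; one closing branch shown above.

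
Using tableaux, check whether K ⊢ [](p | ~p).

Valid

Tableau for the negation ~[](p | ~p):
1. ~[](p | ~p), u
2. ~(p | ~p), v
3. ~p, v
4. p, v
Accessibility: uRv
Branch closes: p and ~p both at v.
Every branch of the negation's tableau closes; the branch above is one of them.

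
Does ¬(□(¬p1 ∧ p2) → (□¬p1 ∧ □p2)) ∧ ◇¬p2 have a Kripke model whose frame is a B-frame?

1. ¬(□(¬p1 ∧ p2) → (□¬p1 ∧ □p2)) ∧ ◇¬p2, 0
2. ¬(□(¬p1 ∧ p2) → (□¬p1 ∧ □p2)), 0   [∧-rule on 1]
3. ◇¬p2, 0   [∧-rule on 1]
4. □(¬p1 ∧ p2), 0   [¬→-rule on 2]
5. ¬(□¬p1 ∧ □p2), 0   [¬→-rule on 2]
6. ¬p1 ∧ p2, 0   [□-rule on 4 via 0R0]
7. ¬p1, 0   [∧-rule on 6]
8. p2, 0   [∧-rule on 6]
9. ¬□p2, 0   [¬∧-rule on 5 (branches; this branch)]
10. ¬p2, 1   [◇-rule on 3: fresh world 1, 0R1]
11. ¬p1 ∧ p2, 1   [□-rule on 4 via 0R1]
12. ¬p1, 1   [∧-rule on 11]
13. p2, 1   [∧-rule on 11]
Accessibility: 0R0, 0R1, 1R0, 1R1
Branch closes: p2 and ¬p2 both at 1.
(One branch shown.) All branches close.

No, unsatisfiable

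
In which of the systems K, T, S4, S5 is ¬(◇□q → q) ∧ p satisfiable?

S4-tableau for the formula:
1. ¬(◇□q → q) ∧ p, w0
2. ¬(◇□q → q), w0
3. p, w0
4. ◇□q, w0
5. ¬q, w0
6. □q, w1
7. q, w1
Accessibility: w0Rw0, w0Rw1, w1Rw1
Complete open branch: satisfiable in S4, hence also in K, T (this S4-model is also a K-model and a T-model).
S5-tableau for the formula:
1. ¬(◇□q → q) ∧ p, w0
2. ¬(◇□q → q), w0
3. p, w0
4. ◇□q, w0
5. ¬q, w0
6. □q, w1
7. q, w0
Accessibility: w0Rw0, w0Rw1, w1Rw0, w1Rw1
Branch closes: q and ¬q both at w0.
Every branch closes (one shown): unsatisfiable in S5.

K, T, S4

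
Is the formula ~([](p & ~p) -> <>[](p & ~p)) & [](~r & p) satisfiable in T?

Unsatisfiable

1. ~([](p & ~p) -> <>[](p & ~p)) & [](~r & p), u
2. ~([](p & ~p) -> <>[](p & ~p)), u
3. [](~r & p), u
4. [](p & ~p), u
5. ~<>[](p & ~p), u
6. ~r & p, u
7. ~r, u
8. p, u
9. p & ~p, u
10. ~p, u
Accessibility: uRu
Branch closes: p and ~p both at u.
(One branch shown.) All branches close.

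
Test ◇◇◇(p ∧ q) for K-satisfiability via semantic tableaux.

Satisfiable (open branch found)

1. ◇◇◇(p ∧ q), 0
2. ◇◇(p ∧ q), 1   [◇-rule on 1: fresh world 1, 0R1]
3. ◇(p ∧ q), 2   [◇-rule on 2: fresh world 2, 1R2]
4. p ∧ q, 3   [◇-rule on 3: fresh world 3, 2R3]
5. p, 3   [∧-rule on 4]
6. q, 3   [∧-rule on 4]
Accessibility: 0R1, 1R2, 2R3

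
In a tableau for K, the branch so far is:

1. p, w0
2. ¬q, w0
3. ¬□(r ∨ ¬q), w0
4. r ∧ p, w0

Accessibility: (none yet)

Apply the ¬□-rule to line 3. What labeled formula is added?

a fresh world w1 with w0Rw1, and ¬(r ∨ ¬q) at w1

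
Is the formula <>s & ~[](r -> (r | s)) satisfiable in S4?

Unsatisfiable

1. <>s & ~[](r -> (r | s)), 0
2. <>s, 0   [&-rule on 1]
3. ~[](r -> (r | s)), 0   [&-rule on 1]
4. s, 1   [<>-rule on 2: fresh world 1, 0R1]
5. ~(r -> (r | s)), 2   [~[]-rule on 3: fresh world 2, 0R2]
6. r, 2   [~->-rule on 5]
7. ~(r | s), 2   [~->-rule on 5]
8. ~r, 2   [~|-rule on 7]
9. ~s, 2   [~|-rule on 7]
Accessibility: 0R0, 0R1, 0R2, 1R1, 2R2
Branch closes: r and ~r both at 2.
All branches of the tableau close; one closing branch shown above.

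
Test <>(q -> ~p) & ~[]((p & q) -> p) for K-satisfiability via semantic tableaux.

Unsatisfiable (every branch closes)

1. <>(q -> ~p) & ~[]((p & q) -> p), 0
2. <>(q -> ~p), 0
3. ~[]((p & q) -> p), 0
4. q -> ~p, 1
5. ~p, 1
6. ~((p & q) -> p), 2
7. p & q, 2
8. ~p, 2
9. p, 2
10. q, 2
Accessibility: 0R1, 0R2
Branch closes: p and ~p both at 2.
Every branch closes; the branch above is one of them.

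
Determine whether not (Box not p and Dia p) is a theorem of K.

Valid

Tableau for the negation Box not p and Dia p:
1. Box not p and Dia p, 0
2. Box not p, 0   [and-rule on 1]
3. Dia p, 0   [and-rule on 1]
4. p, 1   [Dia-rule on 3: fresh world 1, 0R1]
5. not p, 1   [Box-rule on 2 via 0R1]
Accessibility: 0R1
Branch closes: p and not p both at 1.
All branches of the negation close; one closing branch shown above.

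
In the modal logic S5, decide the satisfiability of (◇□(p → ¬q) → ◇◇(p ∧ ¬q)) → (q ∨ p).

Satisfiable

1. (◇□(p → ¬q) → ◇◇(p ∧ ¬q)) → (q ∨ p), u
2. q ∨ p, u
3. p, u
Accessibility: uRu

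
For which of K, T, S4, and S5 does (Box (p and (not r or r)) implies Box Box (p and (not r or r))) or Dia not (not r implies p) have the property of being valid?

S4, S5

S4-tableau for the negation not ((Box (p and (not r or r)) implies Box Box (p and (not r or r))) or Dia not (not r implies p)):
1. not ((Box (p and (not r or r)) implies Box Box (p and (not r or r))) or Dia not (not r implies p)), 0
2. not (Box (p and (not r or r)) implies Box Box (p and (not r or r))), 0   [neg-or-rule on 1]
3. not Dia not (not r implies p), 0   [neg-or-rule on 1]
4. Box (p and (not r or r)), 0   [neg-implies-rule on 2]
5. not Box Box (p and (not r or r)), 0   [neg-implies-rule on 2]
6. not r implies p, 0   [neg-Dia-rule on 3 via 0R0]
7. p and (not r or r), 0   [Box-rule on 4 via 0R0]
8. p, 0   [and-rule on 7]
9. not r or r, 0   [and-rule on 7]
10. r, 0   [or-rule on 9 (branches; this branch)]
11. not Box (p and (not r or r)), 1   [neg-Box-rule on 5: fresh world 1, 0R1]
12. not r implies p, 1   [neg-Dia-rule on 3 via 0R1]
13. p and (not r or r), 1   [Box-rule on 4 via 0R1]
14. p, 1   [and-rule on 13]
15. not r or r, 1   [and-rule on 13]
16. r, 1   [or-rule on 15 (branches; this branch)]
17. not (p and (not r or r)), 2   [neg-Box-rule on 11: fresh world 2, 1R2]
18. not r implies p, 2   [neg-Dia-rule on 3 via 0R2]
19. p and (not r or r), 2   [Box-rule on 4 via 0R2]
20. p, 2   [and-rule on 19]
21. not r or r, 2   [and-rule on 19]
22. not (not r or r), 2   [neg-and-rule on 17 (branches; this branch)]
23. r, 2   [neg-or-rule on 22]
24. not r, 2   [neg-or-rule on 22]
Accessibility: 0R0, 0R1, 0R2, 1R1, 1R2, 2R2
Branch closes: r and not r both at 2.
Every branch closes (one shown): valid in S4, hence also in S5 (every theorem of S4 is a theorem of S5).
T-tableau for the negation not ((Box (p and (not r or r)) implies Box Box (p and (not r or r))) or Dia not (not r implies p)):
1. not ((Box (p and (not r or r)) implies Box Box (p and (not r or r))) or Dia not (not r implies p)), 0
2. not (Box (p and (not r or r)) implies Box Box (p and (not r or r))), 0   [neg-or-rule on 1]
3. not Dia not (not r implies p), 0   [neg-or-rule on 1]
4. Box (p and (not r or r)), 0   [neg-implies-rule on 2]
5. not Box Box (p and (not r or r)), 0   [neg-implies-rule on 2]
6. not r implies p, 0   [neg-Dia-rule on 3 via 0R0]
7. p and (not r or r), 0   [Box-rule on 4 via 0R0]
8. p, 0   [and-rule on 7]
9. not r or r, 0   [and-rule on 7]
10. r, 0   [or-rule on 9 (branches; this branch)]
11. not Box (p and (not r or r)), 1   [neg-Box-rule on 5: fresh world 1, 0R1]
12. not r implies p, 1   [neg-Dia-rule on 3 via 0R1]
13. p and (not r or r), 1   [Box-rule on 4 via 0R1]
14. p, 1   [and-rule on 13]
15. not r or r, 1   [and-rule on 13]
16. r, 1   [or-rule on 15 (branches; this branch)]
17. not (p and (not r or r)), 2   [neg-Box-rule on 11: fresh world 2, 1R2]
18. not p, 2   [neg-and-rule on 17 (branches; this branch)]
Accessibility: 0R0, 0R1, 1R1, 1R2, 2R2
Complete open branch: countermodel on a T-frame, so not valid in T, nor in K (the same frame is also a K-frame).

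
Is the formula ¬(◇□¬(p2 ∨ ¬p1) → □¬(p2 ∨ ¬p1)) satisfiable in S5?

1. ¬(◇□¬(p2 ∨ ¬p1) → □¬(p2 ∨ ¬p1)), w0
2. ◇□¬(p2 ∨ ¬p1), w0   [¬→-rule on 1]
3. ¬□¬(p2 ∨ ¬p1), w0   [¬→-rule on 1]
4. □¬(p2 ∨ ¬p1), w1   [◇-rule on 2: fresh world w1, w0Rw1]
5. ¬(p2 ∨ ¬p1), w0   [□-rule on 4 via w1Rw0]
6. ¬p2, w0   [¬∨-rule on 5]
7. p1, w0   [¬∨-rule on 5]
8. ¬(p2 ∨ ¬p1), w1   [□-rule on 4 via w1Rw1]
9. ¬p2, w1   [¬∨-rule on 8]
10. p1, w1   [¬∨-rule on 8]
11. p2 ∨ ¬p1, w2   [¬□-rule on 3: fresh world w2, w0Rw2]
12. ¬(p2 ∨ ¬p1), w2   [□-rule on 4 via w1Rw2]
13. ¬p2, w2   [¬∨-rule on 12]
14. p1, w2   [¬∨-rule on 12]
15. ¬p1, w2   [∨-rule on 11 (branches; this branch)]
Accessibility: w0Rw0, w0Rw1, w0Rw2, w1Rw0, w1Rw1, w1Rw2, w2Rw0, w2Rw1, w2Rw2
Branch closes: p1 and ¬p1 both at w2.
(One branch shown.) All branches close.

Unsatisfiable (every branch closes)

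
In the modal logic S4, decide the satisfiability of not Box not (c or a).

1. not Box not (c or a), 0
2. c or a, 1
3. a, 1
Accessibility: 0R0, 0R1, 1R1

Yes, satisfiable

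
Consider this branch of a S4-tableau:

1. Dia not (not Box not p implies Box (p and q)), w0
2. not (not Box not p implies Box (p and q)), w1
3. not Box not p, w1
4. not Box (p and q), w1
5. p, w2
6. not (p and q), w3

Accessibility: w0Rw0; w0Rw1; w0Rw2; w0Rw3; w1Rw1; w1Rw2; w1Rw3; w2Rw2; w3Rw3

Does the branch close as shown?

Not closed

There is no literal clash: for every atom and world, at most one sign appears.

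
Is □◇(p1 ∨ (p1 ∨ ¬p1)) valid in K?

No, not valid

Tableau for the negation ¬□◇(p1 ∨ (p1 ∨ ¬p1)):
1. ¬□◇(p1 ∨ (p1 ∨ ¬p1)), 0
2. ¬◇(p1 ∨ (p1 ∨ ¬p1)), 1
Accessibility: 0R1
The negation has an open branch (countermodel exists).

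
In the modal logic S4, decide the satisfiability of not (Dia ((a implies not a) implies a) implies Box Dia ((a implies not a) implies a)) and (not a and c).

1. not (Dia ((a implies not a) implies a) implies Box Dia ((a implies not a) implies a)) and (not a and c), 0
2. not (Dia ((a implies not a) implies a) implies Box Dia ((a implies not a) implies a)), 0
3. not a and c, 0
4. Dia ((a implies not a) implies a), 0
5. not Box Dia ((a implies not a) implies a), 0
6. not a, 0
7. c, 0
8. (a implies not a) implies a, 1
9. a, 1
10. not Dia ((a implies not a) implies a), 2
11. not ((a implies not a) implies a), 2
12. a implies not a, 2
13. not a, 2
Accessibility: 0R0, 0R1, 0R2, 1R1, 2R2

Yes, satisfiable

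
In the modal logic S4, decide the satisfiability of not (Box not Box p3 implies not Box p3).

1. not (Box not Box p3 implies not Box p3), 0
2. Box not Box p3, 0   [neg-implies-rule on 1]
3. Box p3, 0   [neg-implies-rule on 1]
4. not Box p3, 0   [Box-rule on 2 via 0R0]
5. p3, 0   [Box-rule on 3 via 0R0]
6. not p3, 1   [neg-Box-rule on 4: fresh world 1, 0R1]
7. not Box p3, 1   [Box-rule on 2 via 0R1]
8. p3, 1   [Box-rule on 3 via 0R1]
Accessibility: 0R0, 0R1, 1R1
Branch closes: p3 and not p3 both at 1.
(One branch shown.) All branches close.

No, unsatisfiable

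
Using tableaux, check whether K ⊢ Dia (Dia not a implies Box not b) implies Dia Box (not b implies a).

Tableau for the negation not (Dia (Dia not a implies Box not b) implies Dia Box (not b implies a)):
1. not (Dia (Dia not a implies Box not b) implies Dia Box (not b implies a)), u
2. Dia (Dia not a implies Box not b), u
3. not Dia Box (not b implies a), u
4. Dia not a implies Box not b, v
5. not Box (not b implies a), v
6. Box not b, v
7. not (not b implies a), w
8. not b, w
9. not a, w
Accessibility: uRv, vRw
The negation has an open branch (countermodel exists).

No, not valid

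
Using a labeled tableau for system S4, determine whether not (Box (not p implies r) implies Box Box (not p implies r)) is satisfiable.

Unsatisfiable

1. not (Box (not p implies r) implies Box Box (not p implies r)), 0
2. Box (not p implies r), 0
3. not Box Box (not p implies r), 0
4. not p implies r, 0
5. r, 0
6. not Box (not p implies r), 1
7. not p implies r, 1
8. r, 1
9. not (not p implies r), 2
10. not p, 2
11. not r, 2
12. not p implies r, 2
13. r, 2
Accessibility: 0R0, 0R1, 0R2, 1R1, 1R2, 2R2
Branch closes: r and not r both at 2.
All branches of the tableau close; one closing branch shown above.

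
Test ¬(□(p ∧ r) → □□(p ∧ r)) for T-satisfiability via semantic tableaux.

1. ¬(□(p ∧ r) → □□(p ∧ r)), w0
2. □(p ∧ r), w0
3. ¬□□(p ∧ r), w0
4. p ∧ r, w0
5. p, w0
6. r, w0
7. ¬□(p ∧ r), w1
8. p ∧ r, w1
9. p, w1
10. r, w1
11. ¬(p ∧ r), w2
12. ¬r, w2
Accessibility: w0Rw0, w0Rw1, w1Rw1, w1Rw2, w2Rw2

Satisfiable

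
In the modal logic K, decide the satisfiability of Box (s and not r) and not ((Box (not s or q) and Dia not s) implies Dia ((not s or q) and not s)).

Unsatisfiable

1. Box (s and not r) and not ((Box (not s or q) and Dia not s) implies Dia ((not s or q) and not s)), 0
2. Box (s and not r), 0   [and-rule on 1]
3. not ((Box (not s or q) and Dia not s) implies Dia ((not s or q) and not s)), 0   [and-rule on 1]
4. Box (not s or q) and Dia not s, 0   [neg-implies-rule on 3]
5. not Dia ((not s or q) and not s), 0   [neg-implies-rule on 3]
6. Box (not s or q), 0   [and-rule on 4]
7. Dia not s, 0   [and-rule on 4]
8. not s, 1   [Dia-rule on 7: fresh world 1, 0R1]
9. s and not r, 1   [Box-rule on 2 via 0R1]
10. s, 1   [and-rule on 9]
11. not r, 1   [and-rule on 9]
Accessibility: 0R1
Branch closes: s and not s both at 1.
(One branch shown.) All branches close.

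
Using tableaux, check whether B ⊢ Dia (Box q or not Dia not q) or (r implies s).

Tableau for the negation not (Dia (Box q or not Dia not q) or (r implies s)):
1. not (Dia (Box q or not Dia not q) or (r implies s)), 0
2. not Dia (Box q or not Dia not q), 0   [neg-or-rule on 1]
3. not (r implies s), 0   [neg-or-rule on 1]
4. r, 0   [neg-implies-rule on 3]
5. not s, 0   [neg-implies-rule on 3]
6. not (Box q or not Dia not q), 0   [neg-Dia-rule on 2 via 0R0]
7. not Box q, 0   [neg-or-rule on 6]
8. Dia not q, 0   [neg-or-rule on 6]
9. not q, 1   [neg-Box-rule on 7: fresh world 1, 0R1]
10. not (Box q or not Dia not q), 1   [neg-Dia-rule on 2 via 0R1]
11. not Box q, 1   [neg-or-rule on 10]
12. Dia not q, 1   [neg-or-rule on 10]
13. not q, 2   [Dia-rule on 8: fresh world 2, 0R2]
14. not (Box q or not Dia not q), 2   [neg-Dia-rule on 2 via 0R2]
15. not Box q, 2   [neg-or-rule on 14]
16. Dia not q, 2   [neg-or-rule on 14]
17. not q, 3   [neg-Box-rule on 11: fresh world 3, 1R3]
18. not q, 4   [Dia-rule on 12: fresh world 4, 1R4]
19. not q, 5   [neg-Box-rule on 15: fresh world 5, 2R5]
20. not q, 6   [Dia-rule on 16: fresh world 6, 2R6]
Accessibility: 0R0, 0R1, 0R2, 1R0, 1R1, 1R3, 1R4, 2R0, 2R2, 2R5, 2R6, 3R1, 3R3, 4R1, 4R4, 5R2, 5R5, 6R2, 6R6
The negation has an open branch (countermodel exists).

Invalid (countermodel exists)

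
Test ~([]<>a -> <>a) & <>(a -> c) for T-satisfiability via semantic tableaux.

1. ~([]<>a -> <>a) & <>(a -> c), w0
2. ~([]<>a -> <>a), w0
3. <>(a -> c), w0
4. []<>a, w0
5. ~<>a, w0
6. <>a, w0
7. ~a, w0
8. a -> c, w1
9. <>a, w1
10. ~a, w1
11. c, w1
12. a, w2
13. <>a, w2
14. ~a, w2
Accessibility: w0Rw0, w0Rw1, w0Rw2, w1Rw1, w2Rw2
Branch closes: a and ~a both at w2.
All branches of the tableau close; one closing branch shown above.

Unsatisfiable (every branch closes)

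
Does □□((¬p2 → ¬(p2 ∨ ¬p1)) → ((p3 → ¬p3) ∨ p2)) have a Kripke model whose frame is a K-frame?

Yes, satisfiable

1. □□((¬p2 → ¬(p2 ∨ ¬p1)) → ((p3 → ¬p3) ∨ p2)), 0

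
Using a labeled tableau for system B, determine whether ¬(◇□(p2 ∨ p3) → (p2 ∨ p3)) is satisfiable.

No, unsatisfiable

1. ¬(◇□(p2 ∨ p3) → (p2 ∨ p3)), w0
2. ◇□(p2 ∨ p3), w0
3. ¬(p2 ∨ p3), w0
4. ¬p2, w0
5. ¬p3, w0
6. □(p2 ∨ p3), w1
7. p2 ∨ p3, w0
8. p2 ∨ p3, w1
9. p3, w0
Accessibility: w0Rw0, w0Rw1, w1Rw0, w1Rw1
Branch closes: p3 and ¬p3 both at w0.
Every branch closes; the branch above is one of them.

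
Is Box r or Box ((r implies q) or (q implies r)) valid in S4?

Yes, valid

Tableau for the negation not (Box r or Box ((r implies q) or (q implies r))):
1. not (Box r or Box ((r implies q) or (q implies r))), 0
2. not Box r, 0
3. not Box ((r implies q) or (q implies r)), 0
4. not r, 1
5. not ((r implies q) or (q implies r)), 2
6. not (r implies q), 2
7. not (q implies r), 2
8. r, 2
9. not q, 2
10. q, 2
11. not r, 2
Accessibility: 0R0, 0R1, 0R2, 1R1, 2R2
Branch closes: q and not q both at 2.
All branches of the negation close; one closing branch shown above.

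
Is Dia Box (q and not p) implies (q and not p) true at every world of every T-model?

Invalid (countermodel exists)

Tableau for the negation not (Dia Box (q and not p) implies (q and not p)):
1. not (Dia Box (q and not p) implies (q and not p)), 0
2. Dia Box (q and not p), 0   [neg-implies-rule on 1]
3. not (q and not p), 0   [neg-implies-rule on 1]
4. p, 0   [neg-and-rule on 3 (branches; this branch)]
5. Box (q and not p), 1   [Dia-rule on 2: fresh world 1, 0R1]
6. q and not p, 1   [Box-rule on 5 via 1R1]
7. q, 1   [and-rule on 6]
8. not p, 1   [and-rule on 6]
Accessibility: 0R0, 0R1, 1R1
The negation has an open branch (countermodel exists).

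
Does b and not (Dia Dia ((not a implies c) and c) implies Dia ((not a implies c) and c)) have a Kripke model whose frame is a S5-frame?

1. b and not (Dia Dia ((not a implies c) and c) implies Dia ((not a implies c) and c)), w0
2. b, w0
3. not (Dia Dia ((not a implies c) and c) implies Dia ((not a implies c) and c)), w0
4. Dia Dia ((not a implies c) and c), w0
5. not Dia ((not a implies c) and c), w0
6. not ((not a implies c) and c), w0
7. not (not a implies c), w0
8. not a, w0
9. not c, w0
10. Dia ((not a implies c) and c), w1
11. not ((not a implies c) and c), w1
12. not (not a implies c), w1
13. not a, w1
14. not c, w1
15. (not a implies c) and c, w2
16. not a implies c, w2
17. c, w2
18. not ((not a implies c) and c), w2
19. not (not a implies c), w2
20. not a, w2
21. not c, w2
Accessibility: w0Rw0, w0Rw1, w0Rw2, w1Rw0, w1Rw1, w1Rw2, w2Rw0, w2Rw1, w2Rw2
Branch closes: c and not c both at w2.
All branches of the tableau close; one closing branch shown above.

No, unsatisfiable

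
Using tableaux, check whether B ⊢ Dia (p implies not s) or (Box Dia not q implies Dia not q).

Tableau for the negation not (Dia (p implies not s) or (Box Dia not q implies Dia not q)):
1. not (Dia (p implies not s) or (Box Dia not q implies Dia not q)), 0
2. not Dia (p implies not s), 0
3. not (Box Dia not q implies Dia not q), 0
4. Box Dia not q, 0
5. not Dia not q, 0
6. not (p implies not s), 0
7. p, 0
8. s, 0
9. Dia not q, 0
10. q, 0
11. not q, 1
12. not (p implies not s), 1
13. p, 1
14. s, 1
15. Dia not q, 1
16. q, 1
Accessibility: 0R0, 0R1, 1R0, 1R1
Branch closes: q and not q both at 1.
All branches of the negation close; one closing branch shown above.

Valid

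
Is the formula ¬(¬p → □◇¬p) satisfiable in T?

1. ¬(¬p → □◇¬p), 0
2. ¬p, 0   [¬→-rule on 1]
3. ¬□◇¬p, 0   [¬→-rule on 1]
4. ¬◇¬p, 1   [¬□-rule on 3: fresh world 1, 0R1]
5. p, 1   [¬◇-rule on 4 via 1R1]
Accessibility: 0R0, 0R1, 1R1

Satisfiable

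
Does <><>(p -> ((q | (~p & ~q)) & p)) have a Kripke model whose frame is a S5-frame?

Yes, satisfiable

1. <><>(p -> ((q | (~p & ~q)) & p)), w0
2. <>(p -> ((q | (~p & ~q)) & p)), w1
3. p -> ((q | (~p & ~q)) & p), w2
4. (q | (~p & ~q)) & p, w2
5. q | (~p & ~q), w2
6. p, w2
7. q, w2
Accessibility: w0Rw0, w0Rw1, w0Rw2, w1Rw0, w1Rw1, w1Rw2, w2Rw0, w2Rw1, w2Rw2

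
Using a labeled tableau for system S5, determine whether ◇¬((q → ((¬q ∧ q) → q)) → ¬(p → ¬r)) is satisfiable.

1. ◇¬((q → ((¬q ∧ q) → q)) → ¬(p → ¬r)), 0
2. ¬((q → ((¬q ∧ q) → q)) → ¬(p → ¬r)), 1   [◇-rule on 1: fresh world 1, 0R1]
3. q → ((¬q ∧ q) → q), 1   [¬→-rule on 2]
4. p → ¬r, 1   [¬→-rule on 2]
5. (¬q ∧ q) → q, 1   [→-rule on 3 (branches; this branch)]
6. ¬r, 1   [→-rule on 4 (branches; this branch)]
7. q, 1   [→-rule on 5 (branches; this branch)]
Accessibility: 0R0, 0R1, 1R0, 1R1

Satisfiable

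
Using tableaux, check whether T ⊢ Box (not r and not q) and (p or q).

Tableau for the negation not (Box (not r and not q) and (p or q)):
1. not (Box (not r and not q) and (p or q)), w0
2. not (p or q), w0   [neg-and-rule on 1 (branches; this branch)]
3. not p, w0   [neg-or-rule on 2]
4. not q, w0   [neg-or-rule on 2]
Accessibility: w0Rw0
The negation has an open branch (countermodel exists).

No, not valid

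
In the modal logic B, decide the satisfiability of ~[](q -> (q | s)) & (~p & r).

1. ~[](q -> (q | s)) & (~p & r), u
2. ~[](q -> (q | s)), u   [&-rule on 1]
3. ~p & r, u   [&-rule on 1]
4. ~p, u   [&-rule on 3]
5. r, u   [&-rule on 3]
6. ~(q -> (q | s)), v   [~[]-rule on 2: fresh world v, uRv]
7. q, v   [~->-rule on 6]
8. ~(q | s), v   [~->-rule on 6]
9. ~q, v   [~|-rule on 8]
10. ~s, v   [~|-rule on 8]
Accessibility: uRu, uRv, vRu, vRv
Branch closes: q and ~q both at v.
(One branch shown.) All branches close.

No, unsatisfiable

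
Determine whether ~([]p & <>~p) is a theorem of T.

Yes, valid

Tableau for the negation []p & <>~p:
1. []p & <>~p, w0
2. []p, w0
3. <>~p, w0
4. p, w0
5. ~p, w1
6. p, w1
Accessibility: w0Rw0, w0Rw1, w1Rw1
Branch closes: p and ~p both at w1.
Every branch of the negation's tableau closes; the branch above is one of them.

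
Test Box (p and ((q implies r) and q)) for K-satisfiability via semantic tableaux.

Satisfiable

1. Box (p and ((q implies r) and q)), u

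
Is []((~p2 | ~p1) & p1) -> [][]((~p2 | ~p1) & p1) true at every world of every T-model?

Invalid (countermodel exists)

Tableau for the negation ~([]((~p2 | ~p1) & p1) -> [][]((~p2 | ~p1) & p1)):
1. ~([]((~p2 | ~p1) & p1) -> [][]((~p2 | ~p1) & p1)), u
2. []((~p2 | ~p1) & p1), u   [~->-rule on 1]
3. ~[][]((~p2 | ~p1) & p1), u   [~->-rule on 1]
4. (~p2 | ~p1) & p1, u   [[]-rule on 2 via uRu]
5. ~p2 | ~p1, u   [&-rule on 4]
6. p1, u   [&-rule on 4]
7. ~p2, u   [|-rule on 5 (branches; this branch)]
8. ~[]((~p2 | ~p1) & p1), v   [~[]-rule on 3: fresh world v, uRv]
9. (~p2 | ~p1) & p1, v   [[]-rule on 2 via uRv]
10. ~p2 | ~p1, v   [&-rule on 9]
11. p1, v   [&-rule on 9]
12. ~p2, v   [|-rule on 10 (branches; this branch)]
13. ~((~p2 | ~p1) & p1), w   [~[]-rule on 8: fresh world w, vRw]
14. ~p1, w   [~&-rule on 13 (branches; this branch)]
Accessibility: uRu, uRv, vRv, vRw, wRw
The negation has an open branch (countermodel exists).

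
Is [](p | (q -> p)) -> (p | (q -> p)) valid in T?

Tableau for the negation ~([](p | (q -> p)) -> (p | (q -> p))):
1. ~([](p | (q -> p)) -> (p | (q -> p))), w0
2. [](p | (q -> p)), w0   [~->-rule on 1]
3. ~(p | (q -> p)), w0   [~->-rule on 1]
4. ~p, w0   [~|-rule on 3]
5. ~(q -> p), w0   [~|-rule on 3]
6. q, w0   [~->-rule on 5]
7. p | (q -> p), w0   [[]-rule on 2 via w0Rw0]
8. q -> p, w0   [|-rule on 7 (branches; this branch)]
9. p, w0   [->-rule on 8 (branches; this branch)]
Accessibility: w0Rw0
Branch closes: p and ~p both at w0.
All branches of the negation close; one closing branch shown above.

Yes, valid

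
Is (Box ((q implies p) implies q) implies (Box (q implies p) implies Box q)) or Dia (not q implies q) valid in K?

Yes, valid

Tableau for the negation not ((Box ((q implies p) implies q) implies (Box (q implies p) implies Box q)) or Dia (not q implies q)):
1. not ((Box ((q implies p) implies q) implies (Box (q implies p) implies Box q)) or Dia (not q implies q)), 0
2. not (Box ((q implies p) implies q) implies (Box (q implies p) implies Box q)), 0
3. not Dia (not q implies q), 0
4. Box ((q implies p) implies q), 0
5. not (Box (q implies p) implies Box q), 0
6. Box (q implies p), 0
7. not Box q, 0
8. not q, 1
9. not (not q implies q), 1
10. (q implies p) implies q, 1
11. q implies p, 1
12. not (q implies p), 1
13. q, 1
14. not p, 1
Accessibility: 0R1
Branch closes: q and not q both at 1.
All branches of the negation close; one closing branch shown above.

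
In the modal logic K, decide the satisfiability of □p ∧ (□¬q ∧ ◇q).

Unsatisfiable (every branch closes)

1. □p ∧ (□¬q ∧ ◇q), w0
2. □p, w0
3. □¬q ∧ ◇q, w0
4. □¬q, w0
5. ◇q, w0
6. q, w1
7. p, w1
8. ¬q, w1
Accessibility: w0Rw1
Branch closes: q and ¬q both at w1.
(One branch shown.) All branches close.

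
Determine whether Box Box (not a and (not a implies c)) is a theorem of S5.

Tableau for the negation not Box Box (not a and (not a implies c)):
1. not Box Box (not a and (not a implies c)), w0
2. not Box (not a and (not a implies c)), w1   [neg-Box-rule on 1: fresh world w1, w0Rw1]
3. not (not a and (not a implies c)), w2   [neg-Box-rule on 2: fresh world w2, w1Rw2]
4. not (not a implies c), w2   [neg-and-rule on 3 (branches; this branch)]
5. not a, w2   [neg-implies-rule on 4]
6. not c, w2   [neg-implies-rule on 4]
Accessibility: w0Rw0, w0Rw1, w0Rw2, w1Rw0, w1Rw1, w1Rw2, w2Rw0, w2Rw1, w2Rw2
The negation has an open branch (countermodel exists).

Invalid (countermodel exists)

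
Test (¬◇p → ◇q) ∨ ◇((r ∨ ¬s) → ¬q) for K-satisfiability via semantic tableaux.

Satisfiable

1. (¬◇p → ◇q) ∨ ◇((r ∨ ¬s) → ¬q), 0
2. ◇((r ∨ ¬s) → ¬q), 0   [∨-rule on 1 (branches; this branch)]
3. (r ∨ ¬s) → ¬q, 1   [◇-rule on 2: fresh world 1, 0R1]
4. ¬q, 1   [→-rule on 3 (branches; this branch)]
Accessibility: 0R1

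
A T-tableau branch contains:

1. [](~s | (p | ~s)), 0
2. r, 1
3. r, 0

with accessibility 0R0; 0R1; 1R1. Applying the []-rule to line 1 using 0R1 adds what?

~s | (p | ~s), 1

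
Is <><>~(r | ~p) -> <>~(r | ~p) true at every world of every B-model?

Tableau for the negation ~(<><>~(r | ~p) -> <>~(r | ~p)):
1. ~(<><>~(r | ~p) -> <>~(r | ~p)), w0
2. <><>~(r | ~p), w0
3. ~<>~(r | ~p), w0
4. r | ~p, w0
5. ~p, w0
6. <>~(r | ~p), w1
7. r | ~p, w1
8. ~p, w1
9. ~(r | ~p), w2
10. ~r, w2
11. p, w2
Accessibility: w0Rw0, w0Rw1, w1Rw0, w1Rw1, w1Rw2, w2Rw1, w2Rw2
The negation has an open branch (countermodel exists).

Invalid (countermodel exists)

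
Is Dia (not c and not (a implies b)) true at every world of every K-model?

Tableau for the negation not Dia (not c and not (a implies b)):
1. not Dia (not c and not (a implies b)), 0
The negation has an open branch (countermodel exists).

Invalid (countermodel exists)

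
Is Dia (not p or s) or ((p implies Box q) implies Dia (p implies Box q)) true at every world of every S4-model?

Valid

Tableau for the negation not (Dia (not p or s) or ((p implies Box q) implies Dia (p implies Box q))):
1. not (Dia (not p or s) or ((p implies Box q) implies Dia (p implies Box q))), 0
2. not Dia (not p or s), 0   [neg-or-rule on 1]
3. not ((p implies Box q) implies Dia (p implies Box q)), 0   [neg-or-rule on 1]
4. p implies Box q, 0   [neg-implies-rule on 3]
5. not Dia (p implies Box q), 0   [neg-implies-rule on 3]
6. not (not p or s), 0   [neg-Dia-rule on 2 via 0R0]
7. p, 0   [neg-or-rule on 6]
8. not s, 0   [neg-or-rule on 6]
9. not (p implies Box q), 0   [neg-Dia-rule on 5 via 0R0]
10. not Box q, 0   [neg-implies-rule on 9]
11. Box q, 0   [implies-rule on 4 (branches; this branch)]
12. q, 0   [Box-rule on 11 via 0R0]
13. not q, 1   [neg-Box-rule on 10: fresh world 1, 0R1]
14. not (not p or s), 1   [neg-Dia-rule on 2 via 0R1]
15. p, 1   [neg-or-rule on 14]
16. not s, 1   [neg-or-rule on 14]
17. not (p implies Box q), 1   [neg-Dia-rule on 5 via 0R1]
18. not Box q, 1   [neg-implies-rule on 17]
19. q, 1   [Box-rule on 11 via 0R1]
Accessibility: 0R0, 0R1, 1R1
Branch closes: q and not q both at 1.
Every branch of the negation's tableau closes; the branch above is one of them.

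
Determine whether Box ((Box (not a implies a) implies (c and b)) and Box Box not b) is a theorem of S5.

Tableau for the negation not Box ((Box (not a implies a) implies (c and b)) and Box Box not b):
1. not Box ((Box (not a implies a) implies (c and b)) and Box Box not b), 0
2. not ((Box (not a implies a) implies (c and b)) and Box Box not b), 1
3. not Box Box not b, 1
4. not Box not b, 2
5. b, 3
Accessibility: 0R0, 0R1, 0R2, 0R3, 1R0, 1R1, 1R2, 1R3, 2R0, 2R1, 2R2, 2R3, 3R0, 3R1, 3R2, 3R3
The negation has an open branch (countermodel exists).

No, not valid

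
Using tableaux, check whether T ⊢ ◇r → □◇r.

Tableau for the negation ¬(◇r → □◇r):
1. ¬(◇r → □◇r), 0
2. ◇r, 0
3. ¬□◇r, 0
4. r, 1
5. ¬◇r, 2
6. ¬r, 2
Accessibility: 0R0, 0R1, 0R2, 1R1, 2R2
The negation has an open branch (countermodel exists).

Invalid (countermodel exists)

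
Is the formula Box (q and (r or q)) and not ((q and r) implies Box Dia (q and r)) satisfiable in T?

Satisfiable (open branch found)

1. Box (q and (r or q)) and not ((q and r) implies Box Dia (q and r)), w0
2. Box (q and (r or q)), w0
3. not ((q and r) implies Box Dia (q and r)), w0
4. q and r, w0
5. not Box Dia (q and r), w0
6. q, w0
7. r, w0
8. q and (r or q), w0
9. r or q, w0
10. not Dia (q and r), w1
11. q and (r or q), w1
12. q, w1
13. r or q, w1
14. not (q and r), w1
15. not r, w1
Accessibility: w0Rw0, w0Rw1, w1Rw1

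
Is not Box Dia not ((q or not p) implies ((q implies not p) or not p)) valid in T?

Tableau for the negation Box Dia not ((q or not p) implies ((q implies not p) or not p)):
1. Box Dia not ((q or not p) implies ((q implies not p) or not p)), w0
2. Dia not ((q or not p) implies ((q implies not p) or not p)), w0   [Box-rule on 1 via w0Rw0]
3. not ((q or not p) implies ((q implies not p) or not p)), w1   [Dia-rule on 2: fresh world w1, w0Rw1]
4. q or not p, w1   [neg-implies-rule on 3]
5. not ((q implies not p) or not p), w1   [neg-implies-rule on 3]
6. not (q implies not p), w1   [neg-or-rule on 5]
7. p, w1   [neg-or-rule on 5]
8. q, w1   [neg-implies-rule on 6]
9. Dia not ((q or not p) implies ((q implies not p) or not p)), w1   [Box-rule on 1 via w0Rw1]
10. not ((q or not p) implies ((q implies not p) or not p)), w2   [Dia-rule on 9: fresh world w2, w1Rw2]
11. q or not p, w2   [neg-implies-rule on 10]
12. not ((q implies not p) or not p), w2   [neg-implies-rule on 10]
13. not (q implies not p), w2   [neg-or-rule on 12]
14. p, w2   [neg-or-rule on 12]
15. q, w2   [neg-implies-rule on 13]
Accessibility: w0Rw0, w0Rw1, w1Rw1, w1Rw2, w2Rw2
The negation has an open branch (countermodel exists).

Invalid (countermodel exists)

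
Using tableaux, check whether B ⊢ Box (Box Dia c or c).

Tableau for the negation not Box (Box Dia c or c):
1. not Box (Box Dia c or c), w0
2. not (Box Dia c or c), w1
3. not Box Dia c, w1
4. not c, w1
5. not Dia c, w2
6. not c, w2
Accessibility: w0Rw0, w0Rw1, w1Rw0, w1Rw1, w1Rw2, w2Rw1, w2Rw2
The negation has an open branch (countermodel exists).

Invalid (countermodel exists)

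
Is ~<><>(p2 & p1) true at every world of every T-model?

Not valid

Tableau for the negation <><>(p2 & p1):
1. <><>(p2 & p1), u
2. <>(p2 & p1), v   [<>-rule on 1: fresh world v, uRv]
3. p2 & p1, w   [<>-rule on 2: fresh world w, vRw]
4. p2, w   [&-rule on 3]
5. p1, w   [&-rule on 3]
Accessibility: uRu, uRv, vRv, vRw, wRw
The negation has an open branch (countermodel exists).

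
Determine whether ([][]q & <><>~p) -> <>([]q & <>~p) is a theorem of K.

Tableau for the negation ~(([][]q & <><>~p) -> <>([]q & <>~p)):
1. ~(([][]q & <><>~p) -> <>([]q & <>~p)), w0
2. [][]q & <><>~p, w0
3. ~<>([]q & <>~p), w0
4. [][]q, w0
5. <><>~p, w0
6. <>~p, w1
7. ~([]q & <>~p), w1
8. []q, w1
9. ~[]q, w1
10. ~p, w2
11. q, w2
12. ~q, w3
13. q, w3
Accessibility: w0Rw1, w1Rw2, w1Rw3
Branch closes: q and ~q both at w3.
Every branch of the negation's tableau closes; the branch above is one of them.

Yes, valid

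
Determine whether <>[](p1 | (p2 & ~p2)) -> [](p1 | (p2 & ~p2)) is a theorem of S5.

Tableau for the negation ~(<>[](p1 | (p2 & ~p2)) -> [](p1 | (p2 & ~p2))):
1. ~(<>[](p1 | (p2 & ~p2)) -> [](p1 | (p2 & ~p2))), 0
2. <>[](p1 | (p2 & ~p2)), 0
3. ~[](p1 | (p2 & ~p2)), 0
4. [](p1 | (p2 & ~p2)), 1
5. p1 | (p2 & ~p2), 0
6. p1 | (p2 & ~p2), 1
7. p1, 0
8. p1, 1
9. ~(p1 | (p2 & ~p2)), 2
10. ~p1, 2
11. ~(p2 & ~p2), 2
12. p1 | (p2 & ~p2), 2
13. p2, 2
14. p2 & ~p2, 2
15. ~p2, 2
Accessibility: 0R0, 0R1, 0R2, 1R0, 1R1, 1R2, 2R0, 2R1, 2R2
Branch closes: p2 and ~p2 both at 2.
All branches of the negation close; one closing branch shown above.

Valid in S5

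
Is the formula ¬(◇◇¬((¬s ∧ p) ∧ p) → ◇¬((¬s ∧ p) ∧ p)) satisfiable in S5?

No, unsatisfiable

1. ¬(◇◇¬((¬s ∧ p) ∧ p) → ◇¬((¬s ∧ p) ∧ p)), u
2. ◇◇¬((¬s ∧ p) ∧ p), u
3. ¬◇¬((¬s ∧ p) ∧ p), u
4. (¬s ∧ p) ∧ p, u
5. ¬s ∧ p, u
6. p, u
7. ¬s, u
8. ◇¬((¬s ∧ p) ∧ p), v
9. (¬s ∧ p) ∧ p, v
10. ¬s ∧ p, v
11. p, v
12. ¬s, v
13. ¬((¬s ∧ p) ∧ p), w
14. (¬s ∧ p) ∧ p, w
15. ¬s ∧ p, w
16. p, w
17. ¬s, w
18. ¬(¬s ∧ p), w
19. ¬p, w
Accessibility: uRu, uRv, uRw, vRu, vRv, vRw, wRu, wRv, wRw
Branch closes: p and ¬p both at w.
All branches of the tableau close; one closing branch shown above.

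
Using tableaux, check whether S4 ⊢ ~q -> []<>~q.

Invalid (countermodel exists)

Tableau for the negation ~(~q -> []<>~q):
1. ~(~q -> []<>~q), u
2. ~q, u
3. ~[]<>~q, u
4. ~<>~q, v
5. q, v
Accessibility: uRu, uRv, vRv
The negation has an open branch (countermodel exists).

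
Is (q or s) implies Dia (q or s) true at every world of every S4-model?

Valid in S4

Tableau for the negation not ((q or s) implies Dia (q or s)):
1. not ((q or s) implies Dia (q or s)), 0
2. q or s, 0
3. not Dia (q or s), 0
4. not (q or s), 0
5. not q, 0
6. not s, 0
7. s, 0
Accessibility: 0R0
Branch closes: s and not s both at 0.
Every branch of the negation's tableau closes; the branch above is one of them.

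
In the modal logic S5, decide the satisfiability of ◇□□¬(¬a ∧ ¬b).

Satisfiable (open branch found)

1. ◇□□¬(¬a ∧ ¬b), w0
2. □□¬(¬a ∧ ¬b), w1
3. □¬(¬a ∧ ¬b), w0
4. □¬(¬a ∧ ¬b), w1
5. ¬(¬a ∧ ¬b), w0
6. ¬(¬a ∧ ¬b), w1
7. b, w0
8. b, w1
Accessibility: w0Rw0, w0Rw1, w1Rw0, w1Rw1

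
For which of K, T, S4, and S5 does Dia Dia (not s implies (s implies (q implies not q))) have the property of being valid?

K-tableau for the negation not Dia Dia (not s implies (s implies (q implies not q))):
1. not Dia Dia (not s implies (s implies (q implies not q))), 0
Complete open branch: countermodel on a K-frame, so not valid in K.
T-tableau for the negation not Dia Dia (not s implies (s implies (q implies not q))):
1. not Dia Dia (not s implies (s implies (q implies not q))), 0
2. not Dia (not s implies (s implies (q implies not q))), 0
3. not (not s implies (s implies (q implies not q))), 0
4. not s, 0
5. not (s implies (q implies not q)), 0
6. s, 0
7. not (q implies not q), 0
Accessibility: 0R0
Branch closes: s and not s both at 0.
Every branch closes (one shown): valid in T, hence also in S4, S5 (every theorem of T is a theorem of S4 and S5).

T, S4, S5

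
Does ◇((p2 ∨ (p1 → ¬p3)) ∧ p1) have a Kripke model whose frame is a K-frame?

1. ◇((p2 ∨ (p1 → ¬p3)) ∧ p1), 0
2. (p2 ∨ (p1 → ¬p3)) ∧ p1, 1
3. p2 ∨ (p1 → ¬p3), 1
4. p1, 1
5. p1 → ¬p3, 1
6. ¬p3, 1
Accessibility: 0R1

Satisfiable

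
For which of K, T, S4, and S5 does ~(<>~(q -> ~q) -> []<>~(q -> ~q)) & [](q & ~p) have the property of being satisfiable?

K

T-tableau for the formula:
1. ~(<>~(q -> ~q) -> []<>~(q -> ~q)) & [](q & ~p), w0
2. ~(<>~(q -> ~q) -> []<>~(q -> ~q)), w0   [&-rule on 1]
3. [](q & ~p), w0   [&-rule on 1]
4. <>~(q -> ~q), w0   [~->-rule on 2]
5. ~[]<>~(q -> ~q), w0   [~->-rule on 2]
6. q & ~p, w0   [[]-rule on 3 via w0Rw0]
7. q, w0   [&-rule on 6]
8. ~p, w0   [&-rule on 6]
9. ~(q -> ~q), w1   [<>-rule on 4: fresh world w1, w0Rw1]
10. q, w1   [~->-rule on 9]
11. q & ~p, w1   [[]-rule on 3 via w0Rw1]
12. ~p, w1   [&-rule on 11]
13. ~<>~(q -> ~q), w2   [~[]-rule on 5: fresh world w2, w0Rw2]
14. q & ~p, w2   [[]-rule on 3 via w0Rw2]
15. q, w2   [&-rule on 14]
16. ~p, w2   [&-rule on 14]
17. q -> ~q, w2   [~<>-rule on 13 via w2Rw2]
18. ~q, w2   [->-rule on 17 (branches; this branch)]
Accessibility: w0Rw0, w0Rw1, w0Rw2, w1Rw1, w2Rw2
Branch closes: q and ~q both at w2.
Every branch closes (one shown): unsatisfiable in T, hence also in S4, S5 (every S4/S5-frame is a T-frame).
K-tableau for the formula:
1. ~(<>~(q -> ~q) -> []<>~(q -> ~q)) & [](q & ~p), w0
2. ~(<>~(q -> ~q) -> []<>~(q -> ~q)), w0   [&-rule on 1]
3. [](q & ~p), w0   [&-rule on 1]
4. <>~(q -> ~q), w0   [~->-rule on 2]
5. ~[]<>~(q -> ~q), w0   [~->-rule on 2]
6. ~(q -> ~q), w1   [<>-rule on 4: fresh world w1, w0Rw1]
7. q, w1   [~->-rule on 6]
8. q & ~p, w1   [[]-rule on 3 via w0Rw1]
9. ~p, w1   [&-rule on 8]
10. ~<>~(q -> ~q), w2   [~[]-rule on 5: fresh world w2, w0Rw2]
11. q & ~p, w2   [[]-rule on 3 via w0Rw2]
12. q, w2   [&-rule on 11]
13. ~p, w2   [&-rule on 11]
Accessibility: w0Rw1, w0Rw2
Complete open branch: satisfiable in K.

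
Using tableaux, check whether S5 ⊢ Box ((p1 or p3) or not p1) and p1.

Tableau for the negation not (Box ((p1 or p3) or not p1) and p1):
1. not (Box ((p1 or p3) or not p1) and p1), w0
2. not p1, w0   [neg-and-rule on 1 (branches; this branch)]
Accessibility: w0Rw0
The negation has an open branch (countermodel exists).

No, not valid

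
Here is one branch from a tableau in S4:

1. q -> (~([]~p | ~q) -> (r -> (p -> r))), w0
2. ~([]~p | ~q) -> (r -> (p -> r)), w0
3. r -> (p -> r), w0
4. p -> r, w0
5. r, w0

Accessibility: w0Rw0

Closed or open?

Not closed

There is no literal clash: for every atom and world, at most one sign appears.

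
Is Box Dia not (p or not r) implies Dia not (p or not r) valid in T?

Yes, valid

Tableau for the negation not (Box Dia not (p or not r) implies Dia not (p or not r)):
1. not (Box Dia not (p or not r) implies Dia not (p or not r)), 0
2. Box Dia not (p or not r), 0
3. not Dia not (p or not r), 0
4. Dia not (p or not r), 0
5. p or not r, 0
6. not r, 0
7. not (p or not r), 1
8. not p, 1
9. r, 1
10. Dia not (p or not r), 1
11. p or not r, 1
12. not r, 1
Accessibility: 0R0, 0R1, 1R1
Branch closes: r and not r both at 1.
Every branch of the negation's tableau closes; the branch above is one of them.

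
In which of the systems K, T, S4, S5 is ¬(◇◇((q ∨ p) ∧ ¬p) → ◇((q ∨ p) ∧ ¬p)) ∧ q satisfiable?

K, T

S4-tableau for the formula:
1. ¬(◇◇((q ∨ p) ∧ ¬p) → ◇((q ∨ p) ∧ ¬p)) ∧ q, w0
2. ¬(◇◇((q ∨ p) ∧ ¬p) → ◇((q ∨ p) ∧ ¬p)), w0   [∧-rule on 1]
3. q, w0   [∧-rule on 1]
4. ◇◇((q ∨ p) ∧ ¬p), w0   [¬→-rule on 2]
5. ¬◇((q ∨ p) ∧ ¬p), w0   [¬→-rule on 2]
6. ¬((q ∨ p) ∧ ¬p), w0   [¬◇-rule on 5 via w0Rw0]
7. p, w0   [¬∧-rule on 6 (branches; this branch)]
8. ◇((q ∨ p) ∧ ¬p), w1   [◇-rule on 4: fresh world w1, w0Rw1]
9. ¬((q ∨ p) ∧ ¬p), w1   [¬◇-rule on 5 via w0Rw1]
10. ¬(q ∨ p), w1   [¬∧-rule on 9 (branches; this branch)]
11. ¬q, w1   [¬∨-rule on 10]
12. ¬p, w1   [¬∨-rule on 10]
13. (q ∨ p) ∧ ¬p, w2   [◇-rule on 8: fresh world w2, w1Rw2]
14. q ∨ p, w2   [∧-rule on 13]
15. ¬p, w2   [∧-rule on 13]
16. ¬((q ∨ p) ∧ ¬p), w2   [¬◇-rule on 5 via w0Rw2]
17. q, w2   [∨-rule on 14 (branches; this branch)]
18. ¬(q ∨ p), w2   [¬∧-rule on 16 (branches; this branch)]
19. ¬q, w2   [¬∨-rule on 18]
Accessibility: w0Rw0, w0Rw1, w0Rw2, w1Rw1, w1Rw2, w2Rw2
Branch closes: q and ¬q both at w2.
Every branch closes (one shown): unsatisfiable in S4, hence also in S5 (every S5-frame is an S4-frame).
T-tableau for the formula:
1. ¬(◇◇((q ∨ p) ∧ ¬p) → ◇((q ∨ p) ∧ ¬p)) ∧ q, w0
2. ¬(◇◇((q ∨ p) ∧ ¬p) → ◇((q ∨ p) ∧ ¬p)), w0   [∧-rule on 1]
3. q, w0   [∧-rule on 1]
4. ◇◇((q ∨ p) ∧ ¬p), w0   [¬→-rule on 2]
5. ¬◇((q ∨ p) ∧ ¬p), w0   [¬→-rule on 2]
6. ¬((q ∨ p) ∧ ¬p), w0   [¬◇-rule on 5 via w0Rw0]
7. p, w0   [¬∧-rule on 6 (branches; this branch)]
8. ◇((q ∨ p) ∧ ¬p), w1   [◇-rule on 4: fresh world w1, w0Rw1]
9. ¬((q ∨ p) ∧ ¬p), w1   [¬◇-rule on 5 via w0Rw1]
10. p, w1   [¬∧-rule on 9 (branches; this branch)]
11. (q ∨ p) ∧ ¬p, w2   [◇-rule on 8: fresh world w2, w1Rw2]
12. q ∨ p, w2   [∧-rule on 11]
13. ¬p, w2   [∧-rule on 11]
14. q, w2   [∨-rule on 12 (branches; this branch)]
Accessibility: w0Rw0, w0Rw1, w1Rw1, w1Rw2, w2Rw2
Complete open branch: satisfiable in T, hence also in K (this T-model is also a K-model).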